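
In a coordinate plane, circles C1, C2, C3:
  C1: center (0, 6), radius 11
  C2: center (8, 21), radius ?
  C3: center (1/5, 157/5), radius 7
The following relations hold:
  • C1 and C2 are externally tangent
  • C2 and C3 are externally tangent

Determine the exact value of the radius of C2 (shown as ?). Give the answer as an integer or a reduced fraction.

1. [ext C1·C2]  r_C2² + 22r_C2 − 168 = 0  ⇒  r_C2 = 6 (r>0 drops 1)
2. [ext C2·C3]  r_C2² + 14r_C2 − 120 = 0  ⇒  r_C2 = 6 (r>0 drops 1)

6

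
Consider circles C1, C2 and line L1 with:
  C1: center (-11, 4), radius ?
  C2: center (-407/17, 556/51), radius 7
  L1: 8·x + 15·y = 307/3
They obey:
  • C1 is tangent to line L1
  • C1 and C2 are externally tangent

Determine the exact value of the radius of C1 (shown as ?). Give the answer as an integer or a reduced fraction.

1. [C1‖L1]  r_C1² − 529/9 = 0  ⇒  r_C1 = 23/3 (r>0 drops 1)
2. [ext C1·C2]  r_C1² + 14r_C1 − 1495/9 = 0  ⇒  r_C1 = 23/3 (r>0 drops 1)

23/3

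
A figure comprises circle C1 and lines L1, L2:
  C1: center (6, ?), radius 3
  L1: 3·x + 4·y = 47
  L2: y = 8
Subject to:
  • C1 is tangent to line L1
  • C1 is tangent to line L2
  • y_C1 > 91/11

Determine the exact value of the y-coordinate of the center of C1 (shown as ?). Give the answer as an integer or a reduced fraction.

1. [C1‖L1]  y_C1² − (29/2)y_C1 + 77/2 = 0  ⇒  y_C1 = 7/2 or 11
2. [C1‖L2]  y_C1² − 16y_C1 + 55 = 0  ⇒  y_C1 = 5 or 11

11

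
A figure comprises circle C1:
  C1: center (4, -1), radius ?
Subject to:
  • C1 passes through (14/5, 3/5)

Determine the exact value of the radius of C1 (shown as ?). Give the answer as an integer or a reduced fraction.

1. [C1∋P]  r_C1² − 4 = 0  ⇒  r_C1 = 2 (r>0 drops 1)

2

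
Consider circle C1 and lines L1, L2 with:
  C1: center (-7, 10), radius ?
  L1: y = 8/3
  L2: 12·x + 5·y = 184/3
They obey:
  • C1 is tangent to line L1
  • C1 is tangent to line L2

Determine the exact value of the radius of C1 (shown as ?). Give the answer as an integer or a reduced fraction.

1. [C1‖L1]  r_C1² − 484/9 = 0  ⇒  r_C1 = 22/3 (r>0 drops 1)
2. [C1‖L2]  r_C1² − 484/9 = 0  ⇒  r_C1 = 22/3 (r>0 drops 1)

22/3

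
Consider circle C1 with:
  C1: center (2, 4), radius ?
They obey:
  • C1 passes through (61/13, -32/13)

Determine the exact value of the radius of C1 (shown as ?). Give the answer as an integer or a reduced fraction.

1. [C1∋P]  r_C1² − 49 = 0  ⇒  r_C1 = 7 (r>0 drops 1)

7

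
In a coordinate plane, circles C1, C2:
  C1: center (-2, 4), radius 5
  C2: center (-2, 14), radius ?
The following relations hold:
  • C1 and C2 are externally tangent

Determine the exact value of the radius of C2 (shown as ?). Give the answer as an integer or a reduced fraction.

5

1. [ext C1·C2]  r_C2² + 10r_C2 − 75 = 0  ⇒  r_C2 = 5 (r>0 drops 1)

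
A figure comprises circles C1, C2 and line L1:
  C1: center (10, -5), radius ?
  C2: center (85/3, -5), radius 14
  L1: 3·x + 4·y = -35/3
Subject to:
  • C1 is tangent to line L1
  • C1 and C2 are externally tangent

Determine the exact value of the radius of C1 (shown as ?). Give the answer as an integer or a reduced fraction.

13/3

1. [C1‖L1]  r_C1² − 169/9 = 0  ⇒  r_C1 = 13/3 (r>0 drops 1)
2. [ext C1·C2]  r_C1² + 28r_C1 − 1261/9 = 0  ⇒  r_C1 = 13/3 (r>0 drops 1)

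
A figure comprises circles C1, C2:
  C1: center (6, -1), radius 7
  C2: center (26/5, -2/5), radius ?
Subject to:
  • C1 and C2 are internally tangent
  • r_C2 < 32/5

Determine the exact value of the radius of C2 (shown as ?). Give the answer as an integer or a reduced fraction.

6

1. [int C1,C2]  r_C2² − 14r_C2 + 48 = 0  ⇒  r_C2 = 6 or 8
2. given r_C2 < 32/5: keep 6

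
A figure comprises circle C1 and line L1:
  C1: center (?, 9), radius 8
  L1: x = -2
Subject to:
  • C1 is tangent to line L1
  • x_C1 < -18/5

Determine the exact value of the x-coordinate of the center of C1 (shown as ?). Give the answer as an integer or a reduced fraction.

-10

1. [C1‖L1]  x_C1² + 4x_C1 − 60 = 0  ⇒  x_C1 = -10 or 6
2. given x_C1 < -18/5: keep -10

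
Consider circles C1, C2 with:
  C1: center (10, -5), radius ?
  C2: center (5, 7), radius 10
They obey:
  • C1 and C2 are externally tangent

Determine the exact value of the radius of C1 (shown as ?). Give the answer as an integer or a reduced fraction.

1. [ext C1·C2]  r_C1² + 20r_C1 − 69 = 0  ⇒  r_C1 = 3 (r>0 drops 1)

3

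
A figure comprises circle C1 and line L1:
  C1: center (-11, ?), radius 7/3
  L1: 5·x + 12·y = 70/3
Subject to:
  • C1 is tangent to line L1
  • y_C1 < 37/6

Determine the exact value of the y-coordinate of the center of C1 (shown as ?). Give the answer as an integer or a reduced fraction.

4

1. [C1‖L1]  y_C1² − (235/18)y_C1 + 326/9 = 0  ⇒  y_C1 = 4 or 163/18
2. given y_C1 < 37/6: keep 4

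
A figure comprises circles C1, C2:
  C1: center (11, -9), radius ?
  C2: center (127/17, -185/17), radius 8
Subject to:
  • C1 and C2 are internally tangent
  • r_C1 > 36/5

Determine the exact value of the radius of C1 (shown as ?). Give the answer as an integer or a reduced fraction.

1. [int C1,C2]  r_C1² − 16r_C1 + 48 = 0  ⇒  r_C1 = 4 or 12
2. given r_C1 > 36/5: keep 12

12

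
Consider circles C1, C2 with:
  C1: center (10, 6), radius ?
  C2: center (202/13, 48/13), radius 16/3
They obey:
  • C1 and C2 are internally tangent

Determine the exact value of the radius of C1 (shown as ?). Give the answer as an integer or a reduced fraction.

1. [int C1,C2]  r_C1² − (32/3)r_C1 − 68/9 = 0  ⇒  r_C1 = 34/3 (r>0 drops 1)

34/3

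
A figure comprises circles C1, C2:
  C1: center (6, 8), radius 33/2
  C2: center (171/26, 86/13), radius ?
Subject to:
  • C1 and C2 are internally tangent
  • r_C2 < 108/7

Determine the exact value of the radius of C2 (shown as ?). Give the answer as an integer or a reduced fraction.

15

1. [int C1,C2]  r_C2² − 33r_C2 + 270 = 0  ⇒  r_C2 = 15 or 18
2. given r_C2 < 108/7: keep 15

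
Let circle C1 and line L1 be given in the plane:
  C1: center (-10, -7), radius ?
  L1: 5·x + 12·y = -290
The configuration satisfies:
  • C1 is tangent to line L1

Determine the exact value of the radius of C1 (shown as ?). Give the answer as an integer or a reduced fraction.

12

1. [C1‖L1]  r_C1² − 144 = 0  ⇒  r_C1 = 12 (r>0 drops 1)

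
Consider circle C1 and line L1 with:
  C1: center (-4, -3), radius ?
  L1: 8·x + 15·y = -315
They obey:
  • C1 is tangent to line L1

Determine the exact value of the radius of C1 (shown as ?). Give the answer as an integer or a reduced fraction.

1. [C1‖L1]  r_C1² − 196 = 0  ⇒  r_C1 = 14 (r>0 drops 1)

14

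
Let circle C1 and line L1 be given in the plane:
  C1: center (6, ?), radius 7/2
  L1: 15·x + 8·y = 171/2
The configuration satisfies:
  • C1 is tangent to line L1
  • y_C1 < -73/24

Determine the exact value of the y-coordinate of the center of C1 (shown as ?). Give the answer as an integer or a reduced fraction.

-8

1. [C1‖L1]  y_C1² + (9/8)y_C1 − 55 = 0  ⇒  y_C1 = -8 or 55/8
2. given y_C1 < -73/24: keep -8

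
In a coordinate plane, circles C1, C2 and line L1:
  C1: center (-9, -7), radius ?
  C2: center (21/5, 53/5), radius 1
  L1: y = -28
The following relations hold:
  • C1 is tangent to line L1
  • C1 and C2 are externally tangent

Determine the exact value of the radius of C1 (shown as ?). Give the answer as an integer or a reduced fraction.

1. [C1‖L1]  r_C1² − 441 = 0  ⇒  r_C1 = 21 (r>0 drops 1)
2. [ext C1·C2]  r_C1² + 2r_C1 − 483 = 0  ⇒  r_C1 = 21 (r>0 drops 1)

21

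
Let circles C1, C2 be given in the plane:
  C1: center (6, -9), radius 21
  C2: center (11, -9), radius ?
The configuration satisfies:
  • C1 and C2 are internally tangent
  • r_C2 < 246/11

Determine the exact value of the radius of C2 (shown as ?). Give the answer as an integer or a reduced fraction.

16

1. [int C1,C2]  r_C2² − 42r_C2 + 416 = 0  ⇒  r_C2 = 16 or 26
2. given r_C2 < 246/11: keep 16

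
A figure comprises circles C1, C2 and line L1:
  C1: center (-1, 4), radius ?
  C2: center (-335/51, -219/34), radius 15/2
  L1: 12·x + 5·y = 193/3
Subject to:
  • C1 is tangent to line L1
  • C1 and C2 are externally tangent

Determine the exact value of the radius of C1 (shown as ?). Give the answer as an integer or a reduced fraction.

1. [C1‖L1]  r_C1² − 169/9 = 0  ⇒  r_C1 = 13/3 (r>0 drops 1)
2. [ext C1·C2]  r_C1² + 15r_C1 − 754/9 = 0  ⇒  r_C1 = 13/3 (r>0 drops 1)

13/3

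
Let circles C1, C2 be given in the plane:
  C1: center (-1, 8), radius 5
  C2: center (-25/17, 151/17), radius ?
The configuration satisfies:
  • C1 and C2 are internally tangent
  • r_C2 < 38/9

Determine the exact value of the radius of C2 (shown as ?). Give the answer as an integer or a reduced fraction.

1. [int C1,C2]  r_C2² − 10r_C2 + 24 = 0  ⇒  r_C2 = 4 or 6
2. given r_C2 < 38/9: keep 4

4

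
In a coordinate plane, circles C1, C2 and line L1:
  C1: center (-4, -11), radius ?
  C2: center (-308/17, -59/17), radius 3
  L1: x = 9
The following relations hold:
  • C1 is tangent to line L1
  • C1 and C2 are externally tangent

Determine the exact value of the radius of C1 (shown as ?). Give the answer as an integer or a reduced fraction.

1. [C1‖L1]  r_C1² − 169 = 0  ⇒  r_C1 = 13 (r>0 drops 1)
2. [ext C1·C2]  r_C1² + 6r_C1 − 247 = 0  ⇒  r_C1 = 13 (r>0 drops 1)

13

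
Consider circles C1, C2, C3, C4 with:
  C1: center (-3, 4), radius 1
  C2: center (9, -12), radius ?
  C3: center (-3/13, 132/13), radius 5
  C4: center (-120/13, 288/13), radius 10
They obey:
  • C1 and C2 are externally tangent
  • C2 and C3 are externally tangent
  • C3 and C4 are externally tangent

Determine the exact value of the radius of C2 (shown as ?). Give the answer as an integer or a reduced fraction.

19

1. [ext C1·C2]  r_C2² + 2r_C2 − 399 = 0  ⇒  r_C2 = 19 (r>0 drops 1)
2. [ext C2·C3]  r_C2² + 10r_C2 − 551 = 0  ⇒  r_C2 = 19 (r>0 drops 1)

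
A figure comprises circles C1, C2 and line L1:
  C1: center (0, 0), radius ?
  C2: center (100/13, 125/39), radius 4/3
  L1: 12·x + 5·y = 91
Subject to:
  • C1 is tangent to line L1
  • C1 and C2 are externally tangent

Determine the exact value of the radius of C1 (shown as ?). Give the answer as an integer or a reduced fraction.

1. [C1‖L1]  r_C1² − 49 = 0  ⇒  r_C1 = 7 (r>0 drops 1)
2. [ext C1·C2]  r_C1² + (8/3)r_C1 − 203/3 = 0  ⇒  r_C1 = 7 (r>0 drops 1)

7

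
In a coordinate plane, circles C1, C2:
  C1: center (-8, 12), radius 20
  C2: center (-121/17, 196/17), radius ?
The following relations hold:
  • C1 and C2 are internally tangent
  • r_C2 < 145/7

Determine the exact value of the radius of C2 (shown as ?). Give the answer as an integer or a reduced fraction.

1. [int C1,C2]  r_C2² − 40r_C2 + 399 = 0  ⇒  r_C2 = 19 or 21
2. given r_C2 < 145/7: keep 19

19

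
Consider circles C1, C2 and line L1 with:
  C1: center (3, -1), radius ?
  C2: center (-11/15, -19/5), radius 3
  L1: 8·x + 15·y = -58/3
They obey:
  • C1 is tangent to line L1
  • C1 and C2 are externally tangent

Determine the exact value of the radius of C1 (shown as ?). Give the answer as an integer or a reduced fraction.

1. [C1‖L1]  r_C1² − 25/9 = 0  ⇒  r_C1 = 5/3 (r>0 drops 1)
2. [ext C1·C2]  r_C1² + 6r_C1 − 115/9 = 0  ⇒  r_C1 = 5/3 (r>0 drops 1)

5/3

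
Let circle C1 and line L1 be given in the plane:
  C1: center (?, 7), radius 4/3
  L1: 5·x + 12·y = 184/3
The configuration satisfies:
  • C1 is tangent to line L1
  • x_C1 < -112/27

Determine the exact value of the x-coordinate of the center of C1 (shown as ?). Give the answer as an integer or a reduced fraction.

1. [C1‖L1]  x_C1² + (136/15)x_C1 + 128/15 = 0  ⇒  x_C1 = -8 or -16/15
2. given x_C1 < -112/27: keep -8

-8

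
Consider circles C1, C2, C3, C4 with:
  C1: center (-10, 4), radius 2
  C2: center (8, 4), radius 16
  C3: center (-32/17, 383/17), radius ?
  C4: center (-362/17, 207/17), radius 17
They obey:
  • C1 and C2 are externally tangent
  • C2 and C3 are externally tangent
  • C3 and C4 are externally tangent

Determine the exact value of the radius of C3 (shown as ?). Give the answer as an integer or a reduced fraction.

1. [ext C2·C3]  r_C3² + 32r_C3 − 185 = 0  ⇒  r_C3 = 5 (r>0 drops 1)
2. [ext C3·C4]  r_C3² + 34r_C3 − 195 = 0  ⇒  r_C3 = 5 (r>0 drops 1)

5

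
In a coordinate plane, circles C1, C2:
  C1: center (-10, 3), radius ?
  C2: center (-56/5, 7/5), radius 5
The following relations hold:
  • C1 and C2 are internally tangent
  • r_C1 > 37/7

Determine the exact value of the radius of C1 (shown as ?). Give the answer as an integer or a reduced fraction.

1. [int C1,C2]  r_C1² − 10r_C1 + 21 = 0  ⇒  r_C1 = 3 or 7
2. given r_C1 > 37/7: keep 7

7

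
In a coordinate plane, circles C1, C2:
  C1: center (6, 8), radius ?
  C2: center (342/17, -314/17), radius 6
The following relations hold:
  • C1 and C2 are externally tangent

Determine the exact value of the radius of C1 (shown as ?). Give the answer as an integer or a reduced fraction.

1. [ext C1·C2]  r_C1² + 12r_C1 − 864 = 0  ⇒  r_C1 = 24 (r>0 drops 1)

24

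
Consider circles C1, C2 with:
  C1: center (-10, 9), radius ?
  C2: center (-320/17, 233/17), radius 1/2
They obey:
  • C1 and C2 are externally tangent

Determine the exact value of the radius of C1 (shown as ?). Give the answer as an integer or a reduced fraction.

1. [ext C1·C2]  r_C1² + 1r_C1 − 399/4 = 0  ⇒  r_C1 = 19/2 (r>0 drops 1)

19/2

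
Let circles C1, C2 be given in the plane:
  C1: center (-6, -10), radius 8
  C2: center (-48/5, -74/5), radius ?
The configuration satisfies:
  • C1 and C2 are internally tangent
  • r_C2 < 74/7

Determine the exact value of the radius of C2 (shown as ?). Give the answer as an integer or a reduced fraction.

2

1. [int C1,C2]  r_C2² − 16r_C2 + 28 = 0  ⇒  r_C2 = 2 or 14
2. given r_C2 < 74/7: keep 2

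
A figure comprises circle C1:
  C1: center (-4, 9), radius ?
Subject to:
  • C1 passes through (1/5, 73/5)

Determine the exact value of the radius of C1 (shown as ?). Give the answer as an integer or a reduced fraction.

7

1. [C1∋P]  r_C1² − 49 = 0  ⇒  r_C1 = 7 (r>0 drops 1)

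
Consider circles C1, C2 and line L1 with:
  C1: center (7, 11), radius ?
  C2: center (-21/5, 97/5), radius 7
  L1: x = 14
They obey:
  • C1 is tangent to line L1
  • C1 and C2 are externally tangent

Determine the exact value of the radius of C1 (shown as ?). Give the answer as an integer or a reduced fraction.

1. [C1‖L1]  r_C1² − 49 = 0  ⇒  r_C1 = 7 (r>0 drops 1)
2. [ext C1·C2]  r_C1² + 14r_C1 − 147 = 0  ⇒  r_C1 = 7 (r>0 drops 1)

7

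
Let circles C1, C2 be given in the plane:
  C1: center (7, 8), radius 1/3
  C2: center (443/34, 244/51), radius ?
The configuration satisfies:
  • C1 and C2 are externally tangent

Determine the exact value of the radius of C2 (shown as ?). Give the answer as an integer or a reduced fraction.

13/2

1. [ext C1·C2]  r_C2² + (2/3)r_C2 − 559/12 = 0  ⇒  r_C2 = 13/2 (r>0 drops 1)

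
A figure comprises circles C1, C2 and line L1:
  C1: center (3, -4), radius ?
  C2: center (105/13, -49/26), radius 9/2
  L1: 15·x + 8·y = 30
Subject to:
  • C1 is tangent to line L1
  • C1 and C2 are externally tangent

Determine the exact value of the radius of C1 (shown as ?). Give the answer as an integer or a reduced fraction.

1. [C1‖L1]  r_C1² − 1 = 0  ⇒  r_C1 = 1 (r>0 drops 1)
2. [ext C1·C2]  r_C1² + 9r_C1 − 10 = 0  ⇒  r_C1 = 1 (r>0 drops 1)

1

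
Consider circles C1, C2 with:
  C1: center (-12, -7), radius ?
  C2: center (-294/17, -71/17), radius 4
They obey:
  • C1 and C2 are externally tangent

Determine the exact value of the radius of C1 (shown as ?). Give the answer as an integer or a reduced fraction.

2

1. [ext C1·C2]  r_C1² + 8r_C1 − 20 = 0  ⇒  r_C1 = 2 (r>0 drops 1)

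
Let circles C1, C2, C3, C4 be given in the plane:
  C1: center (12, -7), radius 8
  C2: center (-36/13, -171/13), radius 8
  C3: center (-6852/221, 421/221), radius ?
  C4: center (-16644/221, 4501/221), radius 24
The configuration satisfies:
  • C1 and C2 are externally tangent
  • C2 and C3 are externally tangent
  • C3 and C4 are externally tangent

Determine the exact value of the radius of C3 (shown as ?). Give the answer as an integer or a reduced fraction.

24

1. [ext C2·C3]  r_C3² + 16r_C3 − 960 = 0  ⇒  r_C3 = 24 (r>0 drops 1)
2. [ext C3·C4]  r_C3² + 48r_C3 − 1728 = 0  ⇒  r_C3 = 24 (r>0 drops 1)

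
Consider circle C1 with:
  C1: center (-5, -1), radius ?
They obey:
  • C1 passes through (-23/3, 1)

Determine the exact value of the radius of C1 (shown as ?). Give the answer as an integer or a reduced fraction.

1. [C1∋P]  r_C1² − 100/9 = 0  ⇒  r_C1 = 10/3 (r>0 drops 1)

10/3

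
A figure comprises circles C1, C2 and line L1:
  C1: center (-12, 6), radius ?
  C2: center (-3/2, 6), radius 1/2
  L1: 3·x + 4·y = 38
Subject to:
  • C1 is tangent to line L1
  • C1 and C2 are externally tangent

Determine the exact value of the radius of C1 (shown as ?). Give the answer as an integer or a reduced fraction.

1. [C1‖L1]  r_C1² − 100 = 0  ⇒  r_C1 = 10 (r>0 drops 1)
2. [ext C1·C2]  r_C1² + 1r_C1 − 110 = 0  ⇒  r_C1 = 10 (r>0 drops 1)

10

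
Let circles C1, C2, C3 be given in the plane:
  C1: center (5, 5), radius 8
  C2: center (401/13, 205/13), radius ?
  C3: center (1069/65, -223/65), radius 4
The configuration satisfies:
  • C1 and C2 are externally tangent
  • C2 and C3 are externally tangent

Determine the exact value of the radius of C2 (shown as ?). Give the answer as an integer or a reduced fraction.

1. [ext C1·C2]  r_C2² + 16r_C2 − 720 = 0  ⇒  r_C2 = 20 (r>0 drops 1)
2. [ext C2·C3]  r_C2² + 8r_C2 − 560 = 0  ⇒  r_C2 = 20 (r>0 drops 1)

20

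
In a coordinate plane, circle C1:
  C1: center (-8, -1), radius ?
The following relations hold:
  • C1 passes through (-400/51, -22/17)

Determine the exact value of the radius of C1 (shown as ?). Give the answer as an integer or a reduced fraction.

1. [C1∋P]  r_C1² − 1/9 = 0  ⇒  r_C1 = 1/3 (r>0 drops 1)

1/3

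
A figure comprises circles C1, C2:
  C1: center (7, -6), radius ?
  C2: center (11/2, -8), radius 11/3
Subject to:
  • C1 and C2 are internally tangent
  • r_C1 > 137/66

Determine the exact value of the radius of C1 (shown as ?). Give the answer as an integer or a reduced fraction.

1. [int C1,C2]  r_C1² − (22/3)r_C1 + 259/36 = 0  ⇒  r_C1 = 7/6 or 37/6
2. given r_C1 > 137/66: keep 37/6

37/6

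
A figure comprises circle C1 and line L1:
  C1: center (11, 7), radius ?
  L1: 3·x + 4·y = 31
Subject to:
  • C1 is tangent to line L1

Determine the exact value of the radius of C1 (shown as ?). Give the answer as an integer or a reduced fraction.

1. [C1‖L1]  r_C1² − 36 = 0  ⇒  r_C1 = 6 (r>0 drops 1)

6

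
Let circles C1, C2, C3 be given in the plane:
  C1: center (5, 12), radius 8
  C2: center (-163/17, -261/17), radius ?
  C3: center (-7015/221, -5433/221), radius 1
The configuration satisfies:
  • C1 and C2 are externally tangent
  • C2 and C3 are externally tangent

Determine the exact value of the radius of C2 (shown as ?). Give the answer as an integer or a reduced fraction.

1. [ext C1·C2]  r_C2² + 16r_C2 − 897 = 0  ⇒  r_C2 = 23 (r>0 drops 1)
2. [ext C2·C3]  r_C2² + 2r_C2 − 575 = 0  ⇒  r_C2 = 23 (r>0 drops 1)

23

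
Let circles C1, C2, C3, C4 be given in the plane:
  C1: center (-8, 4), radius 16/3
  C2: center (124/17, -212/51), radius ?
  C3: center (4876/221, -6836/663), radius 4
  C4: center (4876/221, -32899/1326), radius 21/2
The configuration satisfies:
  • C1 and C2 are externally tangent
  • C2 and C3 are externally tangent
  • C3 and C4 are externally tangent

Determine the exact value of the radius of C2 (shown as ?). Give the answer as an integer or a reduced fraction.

1. [ext C1·C2]  r_C2² + (32/3)r_C2 − 272 = 0  ⇒  r_C2 = 12 (r>0 drops 1)
2. [ext C2·C3]  r_C2² + 8r_C2 − 240 = 0  ⇒  r_C2 = 12 (r>0 drops 1)

12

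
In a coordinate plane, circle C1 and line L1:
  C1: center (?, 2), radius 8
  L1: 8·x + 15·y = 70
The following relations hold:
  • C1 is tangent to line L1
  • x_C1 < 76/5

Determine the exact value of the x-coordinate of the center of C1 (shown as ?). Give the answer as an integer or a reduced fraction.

-12

1. [C1‖L1]  x_C1² − 10x_C1 − 264 = 0  ⇒  x_C1 = -12 or 22
2. given x_C1 < 76/5: keep -12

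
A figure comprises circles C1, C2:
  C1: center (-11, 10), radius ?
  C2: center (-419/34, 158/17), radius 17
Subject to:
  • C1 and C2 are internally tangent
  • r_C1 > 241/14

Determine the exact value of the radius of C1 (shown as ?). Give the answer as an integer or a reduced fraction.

1. [int C1,C2]  r_C1² − 34r_C1 + 1147/4 = 0  ⇒  r_C1 = 31/2 or 37/2
2. given r_C1 > 241/14: keep 37/2

37/2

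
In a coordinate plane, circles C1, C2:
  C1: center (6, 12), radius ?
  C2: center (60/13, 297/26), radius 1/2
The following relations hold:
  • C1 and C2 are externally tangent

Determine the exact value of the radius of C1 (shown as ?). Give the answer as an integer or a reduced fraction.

1. [ext C1·C2]  r_C1² + 1r_C1 − 2 = 0  ⇒  r_C1 = 1 (r>0 drops 1)

1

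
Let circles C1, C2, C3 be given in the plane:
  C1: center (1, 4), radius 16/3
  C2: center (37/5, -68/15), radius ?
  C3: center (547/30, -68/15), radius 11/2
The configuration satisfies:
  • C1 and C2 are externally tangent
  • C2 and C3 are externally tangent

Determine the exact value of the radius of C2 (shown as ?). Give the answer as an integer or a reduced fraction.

1. [ext C1·C2]  r_C2² + (32/3)r_C2 − 256/3 = 0  ⇒  r_C2 = 16/3 (r>0 drops 1)
2. [ext C2·C3]  r_C2² + 11r_C2 − 784/9 = 0  ⇒  r_C2 = 16/3 (r>0 drops 1)

16/3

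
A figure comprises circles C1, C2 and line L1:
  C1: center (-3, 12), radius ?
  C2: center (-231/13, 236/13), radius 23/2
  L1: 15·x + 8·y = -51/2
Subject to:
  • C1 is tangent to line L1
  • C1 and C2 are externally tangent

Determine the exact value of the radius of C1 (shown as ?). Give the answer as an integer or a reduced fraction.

9/2

1. [C1‖L1]  r_C1² − 81/4 = 0  ⇒  r_C1 = 9/2 (r>0 drops 1)
2. [ext C1·C2]  r_C1² + 23r_C1 − 495/4 = 0  ⇒  r_C1 = 9/2 (r>0 drops 1)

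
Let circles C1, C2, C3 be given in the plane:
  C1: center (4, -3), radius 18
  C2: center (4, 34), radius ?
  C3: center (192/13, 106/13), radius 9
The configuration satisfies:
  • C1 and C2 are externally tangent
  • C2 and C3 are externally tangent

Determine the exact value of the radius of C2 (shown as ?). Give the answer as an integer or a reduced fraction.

1. [ext C1·C2]  r_C2² + 36r_C2 − 1045 = 0  ⇒  r_C2 = 19 (r>0 drops 1)
2. [ext C2·C3]  r_C2² + 18r_C2 − 703 = 0  ⇒  r_C2 = 19 (r>0 drops 1)

19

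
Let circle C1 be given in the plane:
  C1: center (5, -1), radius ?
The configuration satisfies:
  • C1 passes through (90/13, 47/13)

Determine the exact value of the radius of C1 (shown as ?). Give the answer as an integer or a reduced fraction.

5

1. [C1∋P]  r_C1² − 25 = 0  ⇒  r_C1 = 5 (r>0 drops 1)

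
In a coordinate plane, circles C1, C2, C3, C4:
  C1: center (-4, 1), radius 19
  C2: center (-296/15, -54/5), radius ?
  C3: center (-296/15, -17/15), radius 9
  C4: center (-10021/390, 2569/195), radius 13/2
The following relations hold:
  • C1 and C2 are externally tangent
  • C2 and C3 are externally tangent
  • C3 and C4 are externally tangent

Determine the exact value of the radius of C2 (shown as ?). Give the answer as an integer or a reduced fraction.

2/3

1. [ext C1·C2]  r_C2² + 38r_C2 − 232/9 = 0  ⇒  r_C2 = 2/3 (r>0 drops 1)
2. [ext C2·C3]  r_C2² + 18r_C2 − 112/9 = 0  ⇒  r_C2 = 2/3 (r>0 drops 1)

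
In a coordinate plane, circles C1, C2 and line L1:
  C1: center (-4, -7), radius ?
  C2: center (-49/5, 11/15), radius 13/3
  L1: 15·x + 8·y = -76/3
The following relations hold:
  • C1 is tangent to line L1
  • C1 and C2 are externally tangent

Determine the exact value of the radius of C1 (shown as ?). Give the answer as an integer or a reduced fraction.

1. [C1‖L1]  r_C1² − 256/9 = 0  ⇒  r_C1 = 16/3 (r>0 drops 1)
2. [ext C1·C2]  r_C1² + (26/3)r_C1 − 224/3 = 0  ⇒  r_C1 = 16/3 (r>0 drops 1)

16/3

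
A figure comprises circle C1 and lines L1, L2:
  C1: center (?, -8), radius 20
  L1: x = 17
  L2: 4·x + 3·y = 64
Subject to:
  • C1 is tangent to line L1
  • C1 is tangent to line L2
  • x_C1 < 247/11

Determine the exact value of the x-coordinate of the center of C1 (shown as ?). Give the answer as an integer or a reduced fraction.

-3

1. [C1‖L1]  x_C1² − 34x_C1 − 111 = 0  ⇒  x_C1 = -3 or 37
2. [C1‖L2]  x_C1² − 44x_C1 − 141 = 0  ⇒  x_C1 = -3 or 47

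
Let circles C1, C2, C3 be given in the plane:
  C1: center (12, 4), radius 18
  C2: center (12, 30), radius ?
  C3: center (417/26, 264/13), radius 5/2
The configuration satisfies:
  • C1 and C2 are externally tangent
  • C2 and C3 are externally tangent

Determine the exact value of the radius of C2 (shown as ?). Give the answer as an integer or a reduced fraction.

1. [ext C1·C2]  r_C2² + 36r_C2 − 352 = 0  ⇒  r_C2 = 8 (r>0 drops 1)
2. [ext C2·C3]  r_C2² + 5r_C2 − 104 = 0  ⇒  r_C2 = 8 (r>0 drops 1)

8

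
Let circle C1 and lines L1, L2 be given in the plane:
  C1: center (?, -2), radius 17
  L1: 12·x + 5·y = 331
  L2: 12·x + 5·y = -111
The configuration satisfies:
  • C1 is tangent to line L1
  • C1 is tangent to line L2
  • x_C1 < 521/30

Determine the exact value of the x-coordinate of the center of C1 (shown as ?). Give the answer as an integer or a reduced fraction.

10

1. [C1‖L1]  x_C1² − (341/6)x_C1 + 1405/3 = 0  ⇒  x_C1 = 10 or 281/6
2. [C1‖L2]  x_C1² + (101/6)x_C1 − 805/3 = 0  ⇒  x_C1 = -161/6 or 10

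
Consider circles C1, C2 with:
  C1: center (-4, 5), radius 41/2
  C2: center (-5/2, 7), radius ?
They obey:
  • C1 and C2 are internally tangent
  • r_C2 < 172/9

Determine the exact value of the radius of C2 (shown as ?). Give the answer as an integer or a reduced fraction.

1. [int C1,C2]  r_C2² − 41r_C2 + 414 = 0  ⇒  r_C2 = 18 or 23
2. given r_C2 < 172/9: keep 18

18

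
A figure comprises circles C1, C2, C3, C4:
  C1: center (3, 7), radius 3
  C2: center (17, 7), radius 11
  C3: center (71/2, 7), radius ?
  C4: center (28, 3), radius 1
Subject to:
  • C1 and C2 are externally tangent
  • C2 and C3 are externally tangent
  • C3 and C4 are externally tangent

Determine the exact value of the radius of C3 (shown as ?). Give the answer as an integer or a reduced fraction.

15/2

1. [ext C2·C3]  r_C3² + 22r_C3 − 885/4 = 0  ⇒  r_C3 = 15/2 (r>0 drops 1)
2. [ext C3·C4]  r_C3² + 2r_C3 − 285/4 = 0  ⇒  r_C3 = 15/2 (r>0 drops 1)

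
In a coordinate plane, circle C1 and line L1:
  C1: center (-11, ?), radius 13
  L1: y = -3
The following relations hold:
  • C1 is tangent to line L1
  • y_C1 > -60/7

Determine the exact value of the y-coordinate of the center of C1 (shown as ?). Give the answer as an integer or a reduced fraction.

1. [C1‖L1]  y_C1² + 6y_C1 − 160 = 0  ⇒  y_C1 = -16 or 10
2. given y_C1 > -60/7: keep 10

10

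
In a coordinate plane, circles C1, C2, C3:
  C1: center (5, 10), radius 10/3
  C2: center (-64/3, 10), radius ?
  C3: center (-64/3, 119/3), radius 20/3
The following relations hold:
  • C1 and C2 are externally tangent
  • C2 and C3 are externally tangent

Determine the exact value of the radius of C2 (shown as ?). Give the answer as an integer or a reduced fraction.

1. [ext C1·C2]  r_C2² + (20/3)r_C2 − 2047/3 = 0  ⇒  r_C2 = 23 (r>0 drops 1)
2. [ext C2·C3]  r_C2² + (40/3)r_C2 − 2507/3 = 0  ⇒  r_C2 = 23 (r>0 drops 1)

23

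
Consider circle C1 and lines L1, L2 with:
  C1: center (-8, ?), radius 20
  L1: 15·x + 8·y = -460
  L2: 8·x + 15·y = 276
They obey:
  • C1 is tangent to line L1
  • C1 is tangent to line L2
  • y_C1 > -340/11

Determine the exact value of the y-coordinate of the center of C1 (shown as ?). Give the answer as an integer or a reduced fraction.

0

1. [C1‖L1]  y_C1² + 85y_C1 = 0  ⇒  y_C1 = -85 or 0
2. [C1‖L2]  y_C1² − (136/3)y_C1 = 0  ⇒  y_C1 = 0 or 136/3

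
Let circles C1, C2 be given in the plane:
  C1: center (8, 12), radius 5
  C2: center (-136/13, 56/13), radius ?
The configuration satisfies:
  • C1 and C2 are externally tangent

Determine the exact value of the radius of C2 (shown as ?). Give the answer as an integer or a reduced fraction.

1. [ext C1·C2]  r_C2² + 10r_C2 − 375 = 0  ⇒  r_C2 = 15 (r>0 drops 1)

15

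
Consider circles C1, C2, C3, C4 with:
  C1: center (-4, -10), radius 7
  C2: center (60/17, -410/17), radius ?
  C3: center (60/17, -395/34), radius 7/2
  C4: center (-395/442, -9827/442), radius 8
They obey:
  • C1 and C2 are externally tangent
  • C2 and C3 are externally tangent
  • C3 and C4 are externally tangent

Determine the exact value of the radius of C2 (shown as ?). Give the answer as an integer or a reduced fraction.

1. [ext C1·C2]  r_C2² + 14r_C2 − 207 = 0  ⇒  r_C2 = 9 (r>0 drops 1)
2. [ext C2·C3]  r_C2² + 7r_C2 − 144 = 0  ⇒  r_C2 = 9 (r>0 drops 1)

9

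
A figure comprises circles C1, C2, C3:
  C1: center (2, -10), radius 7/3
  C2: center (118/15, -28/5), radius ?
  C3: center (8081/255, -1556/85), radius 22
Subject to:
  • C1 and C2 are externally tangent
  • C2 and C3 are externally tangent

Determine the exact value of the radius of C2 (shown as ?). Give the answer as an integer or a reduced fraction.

1. [ext C1·C2]  r_C2² + (14/3)r_C2 − 145/3 = 0  ⇒  r_C2 = 5 (r>0 drops 1)
2. [ext C2·C3]  r_C2² + 44r_C2 − 245 = 0  ⇒  r_C2 = 5 (r>0 drops 1)

5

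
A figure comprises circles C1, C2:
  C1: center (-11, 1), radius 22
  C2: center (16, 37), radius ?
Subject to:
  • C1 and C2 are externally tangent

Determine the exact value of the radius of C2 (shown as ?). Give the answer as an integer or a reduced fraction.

23

1. [ext C1·C2]  r_C2² + 44r_C2 − 1541 = 0  ⇒  r_C2 = 23 (r>0 drops 1)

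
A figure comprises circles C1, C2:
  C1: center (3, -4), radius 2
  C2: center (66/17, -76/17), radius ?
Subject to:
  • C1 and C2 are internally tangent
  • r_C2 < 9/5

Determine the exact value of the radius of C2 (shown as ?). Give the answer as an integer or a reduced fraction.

1. [int C1,C2]  r_C2² − 4r_C2 + 3 = 0  ⇒  r_C2 = 1 or 3
2. given r_C2 < 9/5: keep 1

1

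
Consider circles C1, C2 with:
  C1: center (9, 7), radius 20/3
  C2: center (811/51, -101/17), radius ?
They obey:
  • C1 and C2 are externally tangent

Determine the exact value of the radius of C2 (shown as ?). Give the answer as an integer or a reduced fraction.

8

1. [ext C1·C2]  r_C2² + (40/3)r_C2 − 512/3 = 0  ⇒  r_C2 = 8 (r>0 drops 1)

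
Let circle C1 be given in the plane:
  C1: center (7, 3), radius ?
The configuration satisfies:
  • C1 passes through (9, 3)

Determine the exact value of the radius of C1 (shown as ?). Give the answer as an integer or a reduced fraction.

2

1. [C1∋P]  r_C1² − 4 = 0  ⇒  r_C1 = 2 (r>0 drops 1)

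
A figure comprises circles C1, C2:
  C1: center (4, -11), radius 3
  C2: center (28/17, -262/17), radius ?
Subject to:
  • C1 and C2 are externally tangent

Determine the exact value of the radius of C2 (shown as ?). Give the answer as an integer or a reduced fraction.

2

1. [ext C1·C2]  r_C2² + 6r_C2 − 16 = 0  ⇒  r_C2 = 2 (r>0 drops 1)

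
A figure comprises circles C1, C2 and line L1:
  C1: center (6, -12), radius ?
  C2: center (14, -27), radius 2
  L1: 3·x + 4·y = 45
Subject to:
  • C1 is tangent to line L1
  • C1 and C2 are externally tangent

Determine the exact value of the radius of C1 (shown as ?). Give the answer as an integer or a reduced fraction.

1. [C1‖L1]  r_C1² − 225 = 0  ⇒  r_C1 = 15 (r>0 drops 1)
2. [ext C1·C2]  r_C1² + 4r_C1 − 285 = 0  ⇒  r_C1 = 15 (r>0 drops 1)

15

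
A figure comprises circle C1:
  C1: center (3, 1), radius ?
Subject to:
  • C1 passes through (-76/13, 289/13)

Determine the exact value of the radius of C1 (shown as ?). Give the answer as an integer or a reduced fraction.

23

1. [C1∋P]  r_C1² − 529 = 0  ⇒  r_C1 = 23 (r>0 drops 1)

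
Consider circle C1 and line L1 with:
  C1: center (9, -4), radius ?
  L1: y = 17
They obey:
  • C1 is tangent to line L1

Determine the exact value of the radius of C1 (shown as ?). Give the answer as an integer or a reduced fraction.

1. [C1‖L1]  r_C1² − 441 = 0  ⇒  r_C1 = 21 (r>0 drops 1)

21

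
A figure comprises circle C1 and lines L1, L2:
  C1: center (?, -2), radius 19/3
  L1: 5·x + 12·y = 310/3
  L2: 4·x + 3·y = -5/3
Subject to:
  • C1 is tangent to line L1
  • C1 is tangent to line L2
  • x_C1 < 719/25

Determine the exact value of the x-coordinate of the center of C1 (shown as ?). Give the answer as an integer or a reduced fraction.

9

1. [C1‖L1]  x_C1² − (764/15)x_C1 + 1887/5 = 0  ⇒  x_C1 = 9 or 629/15
2. [C1‖L2]  x_C1² − (13/6)x_C1 − 123/2 = 0  ⇒  x_C1 = -41/6 or 9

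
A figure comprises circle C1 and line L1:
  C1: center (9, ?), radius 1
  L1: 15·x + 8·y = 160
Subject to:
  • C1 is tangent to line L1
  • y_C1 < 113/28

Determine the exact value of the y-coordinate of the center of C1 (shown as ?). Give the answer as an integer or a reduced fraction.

1. [C1‖L1]  y_C1² − (25/4)y_C1 + 21/4 = 0  ⇒  y_C1 = 1 or 21/4
2. given y_C1 < 113/28: keep 1

1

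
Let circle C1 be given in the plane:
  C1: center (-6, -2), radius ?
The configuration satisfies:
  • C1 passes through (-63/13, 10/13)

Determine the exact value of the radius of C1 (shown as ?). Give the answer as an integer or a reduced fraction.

3

1. [C1∋P]  r_C1² − 9 = 0  ⇒  r_C1 = 3 (r>0 drops 1)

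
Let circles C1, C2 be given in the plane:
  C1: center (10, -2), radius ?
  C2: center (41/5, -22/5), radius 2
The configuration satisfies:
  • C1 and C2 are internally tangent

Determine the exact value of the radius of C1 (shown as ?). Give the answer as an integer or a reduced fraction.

5

1. [int C1,C2]  r_C1² − 4r_C1 − 5 = 0  ⇒  r_C1 = 5 (r>0 drops 1)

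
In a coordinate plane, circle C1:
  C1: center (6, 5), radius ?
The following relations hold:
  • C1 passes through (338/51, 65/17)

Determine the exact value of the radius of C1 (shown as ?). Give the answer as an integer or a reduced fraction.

4/3

1. [C1∋P]  r_C1² − 16/9 = 0  ⇒  r_C1 = 4/3 (r>0 drops 1)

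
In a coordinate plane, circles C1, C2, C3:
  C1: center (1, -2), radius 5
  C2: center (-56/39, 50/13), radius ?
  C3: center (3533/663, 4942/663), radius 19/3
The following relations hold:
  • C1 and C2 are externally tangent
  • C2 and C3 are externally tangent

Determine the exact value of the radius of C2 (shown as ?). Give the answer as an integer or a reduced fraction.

4/3

1. [ext C1·C2]  r_C2² + 10r_C2 − 136/9 = 0  ⇒  r_C2 = 4/3 (r>0 drops 1)
2. [ext C2·C3]  r_C2² + (38/3)r_C2 − 56/3 = 0  ⇒  r_C2 = 4/3 (r>0 drops 1)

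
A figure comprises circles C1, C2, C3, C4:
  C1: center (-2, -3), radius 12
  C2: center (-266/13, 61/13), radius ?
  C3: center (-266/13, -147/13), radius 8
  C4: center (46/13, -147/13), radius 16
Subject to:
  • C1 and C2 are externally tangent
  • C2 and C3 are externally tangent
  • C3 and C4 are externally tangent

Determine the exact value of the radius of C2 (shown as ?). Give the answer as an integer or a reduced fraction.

1. [ext C1·C2]  r_C2² + 24r_C2 − 256 = 0  ⇒  r_C2 = 8 (r>0 drops 1)
2. [ext C2·C3]  r_C2² + 16r_C2 − 192 = 0  ⇒  r_C2 = 8 (r>0 drops 1)

8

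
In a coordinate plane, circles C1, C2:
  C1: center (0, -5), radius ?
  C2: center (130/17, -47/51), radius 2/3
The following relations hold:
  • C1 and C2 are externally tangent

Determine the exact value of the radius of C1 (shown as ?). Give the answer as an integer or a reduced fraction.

8

1. [ext C1·C2]  r_C1² + (4/3)r_C1 − 224/3 = 0  ⇒  r_C1 = 8 (r>0 drops 1)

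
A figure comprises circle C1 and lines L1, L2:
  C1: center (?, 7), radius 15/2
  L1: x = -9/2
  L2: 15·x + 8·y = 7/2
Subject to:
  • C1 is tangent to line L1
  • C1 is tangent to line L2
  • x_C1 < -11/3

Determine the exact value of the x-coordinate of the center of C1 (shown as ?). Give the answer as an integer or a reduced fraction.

1. [C1‖L1]  x_C1² + 9x_C1 − 36 = 0  ⇒  x_C1 = -12 or 3
2. [C1‖L2]  x_C1² + 7x_C1 − 60 = 0  ⇒  x_C1 = -12 or 5

-12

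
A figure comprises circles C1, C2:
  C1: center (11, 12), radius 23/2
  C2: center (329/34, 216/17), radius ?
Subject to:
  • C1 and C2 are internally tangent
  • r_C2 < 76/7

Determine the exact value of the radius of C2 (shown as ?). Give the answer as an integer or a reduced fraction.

10

1. [int C1,C2]  r_C2² − 23r_C2 + 130 = 0  ⇒  r_C2 = 10 or 13
2. given r_C2 < 76/7: keep 10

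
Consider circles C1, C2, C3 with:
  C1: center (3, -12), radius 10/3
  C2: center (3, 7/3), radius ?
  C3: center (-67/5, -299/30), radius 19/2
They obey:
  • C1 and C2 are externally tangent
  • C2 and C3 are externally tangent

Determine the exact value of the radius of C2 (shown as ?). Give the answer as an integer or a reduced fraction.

11

1. [ext C1·C2]  r_C2² + (20/3)r_C2 − 583/3 = 0  ⇒  r_C2 = 11 (r>0 drops 1)
2. [ext C2·C3]  r_C2² + 19r_C2 − 330 = 0  ⇒  r_C2 = 11 (r>0 drops 1)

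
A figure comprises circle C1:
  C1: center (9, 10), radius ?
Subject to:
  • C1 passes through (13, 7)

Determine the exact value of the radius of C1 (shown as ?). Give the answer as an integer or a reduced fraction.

5

1. [C1∋P]  r_C1² − 25 = 0  ⇒  r_C1 = 5 (r>0 drops 1)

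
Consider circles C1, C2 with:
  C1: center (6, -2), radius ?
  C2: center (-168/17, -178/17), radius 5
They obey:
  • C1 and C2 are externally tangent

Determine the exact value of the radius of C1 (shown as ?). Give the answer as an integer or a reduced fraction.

13

1. [ext C1·C2]  r_C1² + 10r_C1 − 299 = 0  ⇒  r_C1 = 13 (r>0 drops 1)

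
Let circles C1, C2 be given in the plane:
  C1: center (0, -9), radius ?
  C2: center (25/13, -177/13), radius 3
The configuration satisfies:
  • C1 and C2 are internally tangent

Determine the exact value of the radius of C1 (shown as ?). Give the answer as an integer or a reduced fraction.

8

1. [int C1,C2]  r_C1² − 6r_C1 − 16 = 0  ⇒  r_C1 = 8 (r>0 drops 1)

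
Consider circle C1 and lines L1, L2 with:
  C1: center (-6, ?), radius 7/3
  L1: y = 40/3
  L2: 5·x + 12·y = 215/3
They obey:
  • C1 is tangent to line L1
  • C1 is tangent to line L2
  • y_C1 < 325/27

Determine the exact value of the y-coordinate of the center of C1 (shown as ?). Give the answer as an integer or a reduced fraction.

11

1. [C1‖L1]  y_C1² − (80/3)y_C1 + 517/3 = 0  ⇒  y_C1 = 11 or 47/3
2. [C1‖L2]  y_C1² − (305/18)y_C1 + 1177/18 = 0  ⇒  y_C1 = 107/18 or 11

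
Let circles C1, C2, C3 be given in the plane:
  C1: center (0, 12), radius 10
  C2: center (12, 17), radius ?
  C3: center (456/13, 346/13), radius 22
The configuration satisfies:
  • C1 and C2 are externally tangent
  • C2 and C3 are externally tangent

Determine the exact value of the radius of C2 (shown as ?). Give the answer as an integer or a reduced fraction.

3

1. [ext C1·C2]  r_C2² + 20r_C2 − 69 = 0  ⇒  r_C2 = 3 (r>0 drops 1)
2. [ext C2·C3]  r_C2² + 44r_C2 − 141 = 0  ⇒  r_C2 = 3 (r>0 drops 1)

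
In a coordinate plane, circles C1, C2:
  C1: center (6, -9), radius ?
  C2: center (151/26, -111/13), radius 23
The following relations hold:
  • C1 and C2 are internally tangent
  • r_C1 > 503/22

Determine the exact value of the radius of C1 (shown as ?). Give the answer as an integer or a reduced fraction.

47/2

1. [int C1,C2]  r_C1² − 46r_C1 + 2115/4 = 0  ⇒  r_C1 = 45/2 or 47/2
2. given r_C1 > 503/22: keep 47/2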